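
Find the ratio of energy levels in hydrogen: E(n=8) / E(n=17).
4.515625

Using E_n = -13.6057 Z² / n² eV with Z = 1:

E_8 = -13.6057 / 8² = -13.6057 / 64 = -0.212589063 eV
E_17 = -13.6057 / 17² = -13.6057 / 289 = -0.047078547 eV

The ratio is:
E_8/E_17 = (-0.212589063) / (-0.047078547)
E_8/E_17 = (-13.6057/64) / (-13.6057/289)
E_8/E_17 = 289/64
E_8/E_17 = 4.515625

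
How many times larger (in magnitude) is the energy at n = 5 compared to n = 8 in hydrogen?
2.560

Using E_n = -13.6057 Z² / n² eV with Z = 1:

E_5 = -13.6057 / 5² = -13.6057 / 25 = -0.544228000 eV
E_8 = -13.6057 / 8² = -13.6057 / 64 = -0.212589063 eV

The ratio is:
E_5/E_8 = (-0.544228000) / (-0.212589063)
E_5/E_8 = (-13.6057/25) / (-13.6057/64)
E_5/E_8 = 64/25
E_5/E_8 = 2.560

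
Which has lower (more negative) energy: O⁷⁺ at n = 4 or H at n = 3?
O⁷⁺ at n = 4 (E = -54.423 eV)

Using E_n = -13.6057 Z² / n² eV:

O⁷⁺ (Z = 8) at n = 4:
E = -13.6057 × 8² / 4² = -13.6057 × 64 / 16 = -54.422800 eV

H (Z = 1) at n = 3:
E = -13.6057 × 1² / 3² = -13.6057 × 1 / 9 = -1.511744 eV

Since -54.422800 eV < -1.511744 eV,
O⁷⁺ at n = 4 is more tightly bound (requires more energy to ionize).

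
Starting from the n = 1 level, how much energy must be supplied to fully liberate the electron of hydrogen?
13.60570 eV

The ionization energy is the energy needed to remove the electron completely (n → ∞).

For hydrogen, E_n = -13.6057 eV / n².

At n = 1: E_1 = -13.6057 / 1² = -13.60570000 eV
At n = ∞: E_∞ = 0 eV

Ionization energy = E_∞ - E_1 = 0 - (-13.60570000) = 13.60570000 eV
Ionization energy ≈ 13.60570 eV

This is also called the binding energy of the electron in state n = 1.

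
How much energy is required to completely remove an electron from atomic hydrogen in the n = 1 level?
13.60570 eV

The ionization energy is the energy needed to remove the electron completely (n → ∞).

For hydrogen, E_n = -13.6057 eV / n².

At n = 1: E_1 = -13.6057 / 1² = -13.60570000 eV
At n = ∞: E_∞ = 0 eV

Ionization energy = E_∞ - E_1 = 0 - (-13.60570000) = 13.60570000 eV
Ionization energy ≈ 13.60570 eV

This is also called the binding energy of the electron in state n = 1.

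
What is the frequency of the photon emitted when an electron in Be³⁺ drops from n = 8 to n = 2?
1.234e+16 Hz

First, find the transition energy:
E_8 = -13.6057 × 4² / 8² = -3.40142500 eV
E_2 = -13.6057 × 4² / 2² = -54.42280000 eV
|ΔE| = |E_2 - E_8| = 51.02137500 eV

Convert to Joules: E = 51.02137500 eV × (1.602177 × 10⁻¹⁹ J/eV) = 8.17453e-18 J

Using E = hf:
f = E/h = 8.17453e-18 J / (6.62607 × 10⁻³⁴ J·s)
f = 1.234e+16 Hz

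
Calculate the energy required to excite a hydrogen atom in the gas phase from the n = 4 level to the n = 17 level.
0.80 eV

The energy levels of a hydrogen-like atom are E_n = -13.6057 eV / n².

Energy at n = 4: E_4 = -13.6057 / 4² = -0.85036 eV
Energy at n = 17: E_17 = -13.6057 / 17² = -0.04708 eV

The excitation energy is the difference:
ΔE = E_17 - E_4
ΔE = -0.04708 - (-0.85036)
ΔE = 0.80 eV

Since this is positive, energy must be absorbed (photon absorption).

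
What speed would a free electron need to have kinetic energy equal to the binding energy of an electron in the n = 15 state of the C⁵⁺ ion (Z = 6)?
8.75077e+05 m/s (or 0.29% of c)

The binding energy at n = 15 for C⁵⁺ is:
E_15 = -13.6057 × 6²/15² = -2.17691200 eV
|E_15| = 2.17691200 eV

Convert to Joules:
KE = 2.17691200 eV × (1.602177 × 10⁻¹⁹ J/eV) = 3.4877983e-19 J

Using KE = ½mv²:
v = √(2·KE/m_e)
v = √(2 × 3.4877983e-19 J / 9.10938 × 10⁻³¹ kg)
v = 8.75077e+05 m/s

This is approximately 0.29% the speed of light.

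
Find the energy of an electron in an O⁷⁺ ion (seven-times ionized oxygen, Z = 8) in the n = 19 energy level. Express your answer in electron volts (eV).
-2.41 eV

The energy levels of a hydrogen-like atom are given by:
E_n = -13.6057 Z² / n² eV  (with Z = 8 for O⁷⁺)

For n = 19:
E_19 = -13.6057 × 8² / 19²
E_19 = -13.6057 × 64 / 361
E_19 = -2.41 eV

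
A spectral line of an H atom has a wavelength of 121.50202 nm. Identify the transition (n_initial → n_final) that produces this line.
n = 2 → n = 1

First, find the photon energy from the wavelength (hc = 1239.84 eV·nm):
E = hc/λ = 1239.84 eV·nm / 121.50202 nm = 10.204275 eV

The energy levels of hydrogen satisfy E_n = -13.6057 / n² eV, so an emission n_i → n_f releases
ΔE = 13.6057 × (1/n_f² − 1/n_i²) eV.

Setting ΔE equal to the photon energy:
1/n_f² − 1/n_i² = 10.204275 / 13.6057 = 0.75000000

Since 1/n_i² must be positive, we need 1/n_f² > 0.75000000, i.e. n_f ≤ 1. For each allowed n_f, solve n_i = (1/n_f² − 0.75000000)^(−1/2) and check whether it is a whole number:
  n_f = 1: 1/n_i² = 1.00000000 − 0.75000000 = 0.25000000 → n_i = 2.000  → integer, n_i = 2 ✓

Only n_f = 1 gives an integer upper level, n_i = 2.

The transition is from n = 2 to n = 1 (emission).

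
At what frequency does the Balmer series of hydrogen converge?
8.22461e+14 Hz

The series limit corresponds to the transition from n = ∞ to n = 2.
This is the highest energy (shortest wavelength) transition in the Balmer series.

E_∞ = 0 eV
E_2 = -13.6057 / 2² = -3.40142500 eV

Energy at series limit:
ΔE = E_∞ - E_2 = 0 - (-3.40142500) = 3.40142500 eV
E = 3.40142500 eV × (1.602177 × 10⁻¹⁹ J/eV) = 5.4496849e-19 J
f = E/h = 5.4496849e-19 J / (6.62607 × 10⁻³⁴ J·s) = 8.22461e+14 Hz

This energy equals the ionization energy from the n = 2 state of hydrogen.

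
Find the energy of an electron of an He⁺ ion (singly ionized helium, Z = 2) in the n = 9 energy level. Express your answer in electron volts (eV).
-0.67 eV

The energy levels of a hydrogen-like atom are given by:
E_n = -13.6057 Z² / n² eV  (with Z = 2 for He⁺)

For n = 9:
E_9 = -13.6057 × 2² / 9²
E_9 = -13.6057 × 4 / 81
E_9 = -0.67 eV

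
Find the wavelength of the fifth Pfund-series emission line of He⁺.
759.388 nm

The lines of a series are numbered from the longest wavelength (smallest ΔE) outward; the fifth line is the transition from n = n_f + 5 to n_f.
The Pfund series has all transitions ending at n_f = 5.

For He⁺ (Z = 2), the fifth line (ε-line) is the jump from n = 10 to n = 5:
E_10 = -13.6057 × 2² / 10² = -0.5442280 eV
E_5 = -13.6057 × 2² / 5² = -2.1769120 eV
ΔE = E_10 - E_5 = 1.6326840 eV

λ = hc/E = 1239.84 eV·nm / 1.6326840 eV
λ = 759.388 nm

This is the ε-line of the Pfund series in He⁺.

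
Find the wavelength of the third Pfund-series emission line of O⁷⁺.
58.41 nm

The lines of a series are numbered from the longest wavelength (smallest ΔE) outward; the third line is the transition from n = n_f + 3 to n_f.
The Pfund series has all transitions ending at n_f = 5.

For O⁷⁺ (Z = 8), the third line (γ-line) is the jump from n = 8 to n = 5:
E_8 = -13.6057 × 8² / 8² = -13.6057 eV
E_5 = -13.6057 × 8² / 5² = -34.8306 eV
ΔE = E_8 - E_5 = 21.2249 eV

λ = hc/E = 1239.84 eV·nm / 21.2249 eV
λ = 58.41 nm

This is the γ-line of the Pfund series in O⁷⁺.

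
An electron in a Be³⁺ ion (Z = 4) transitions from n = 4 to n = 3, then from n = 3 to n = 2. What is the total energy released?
40.82 eV

The energy levels of Be³⁺ are E_n = -13.6057 × 4² / n² eV.

First transition (4 → 3):
ΔE₁ = |E_3 - E_4|
ΔE₁ = |-24.18791111 - (-13.60570000)| = 10.58221 eV

Second transition (3 → 2):
ΔE₂ = |E_2 - E_3|
ΔE₂ = |-54.42280000 - (-24.18791111)| = 30.23489 eV

Total energy released:
E_total = ΔE₁ + ΔE₂ = 10.58221 + 30.23489 = 40.82 eV

Note: This equals the direct transition 4 → 2: 40.82 eV ✓
Energy is conserved regardless of the path taken.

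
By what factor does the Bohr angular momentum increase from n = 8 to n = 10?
1.2500

In the Bohr model, L_n = nℏ, so the ratio is purely the ratio of quantum numbers:

L_10/L_8 = 10ℏ / 8ℏ = 10/8 = 1.2500

The angular momentum scales linearly with n.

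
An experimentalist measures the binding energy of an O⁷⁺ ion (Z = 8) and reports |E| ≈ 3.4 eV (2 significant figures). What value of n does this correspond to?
n = 16

The exact energy levels follow E_n = -13.6057 Z² / n² eV with Z = 8.

The measured value (-3.4 eV) is reported to only 2 significant figures, so we must test candidate n values and see which one matches to that precision.

Candidate energies:
  n = 14:  E = -13.6057 × 8² / 14² = -4.442678 eV
  n = 15:  E = -13.6057 × 8² / 15² = -3.870066 eV
  n = 16:  E = -13.6057 × 8² / 16² = -3.401425 eV  ← matches
  n = 17:  E = -13.6057 × 8² / 17² = -3.013027 eV
  n = 18:  E = -13.6057 × 8² / 18² = -2.687546 eV

Checking against the measurement of -3.4 eV (2 sig figs), only n = 16 agrees:
E_16 = -3.401425 eV, which rounds to -3.4 eV ✓

Therefore n = 16.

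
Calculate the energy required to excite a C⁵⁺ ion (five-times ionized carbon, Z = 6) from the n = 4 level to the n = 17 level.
28.918 eV

The energy levels of a hydrogen-like atom are E_n = -13.6057 Z² eV / n².

Energy at n = 4: E_4 = -13.6057 × 6² / 4² = -30.612825 eV
Energy at n = 17: E_17 = -13.6057 × 6² / 17² = -1.694828 eV

The excitation energy is the difference:
ΔE = E_17 - E_4
ΔE = -1.694828 - (-30.612825)
ΔE = 28.918 eV

Since this is positive, energy must be absorbed (photon absorption).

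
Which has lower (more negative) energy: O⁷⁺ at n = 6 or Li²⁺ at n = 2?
Li²⁺ at n = 2 (E = -30.612825 eV)

Using E_n = -13.6057 Z² / n² eV:

O⁷⁺ (Z = 8) at n = 6:
E = -13.6057 × 8² / 6² = -13.6057 × 64 / 36 = -24.187911111 eV

Li²⁺ (Z = 3) at n = 2:
E = -13.6057 × 3² / 2² = -13.6057 × 9 / 4 = -30.612825000 eV

Since -30.612825000 eV < -24.187911111 eV,
Li²⁺ at n = 2 is more tightly bound (requires more energy to ionize).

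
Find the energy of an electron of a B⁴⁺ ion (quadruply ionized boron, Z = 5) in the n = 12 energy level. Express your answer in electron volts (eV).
-2.36 eV

The energy levels of a hydrogen-like atom are given by:
E_n = -13.6057 Z² / n² eV  (with Z = 5 for B⁴⁺)

For n = 12:
E_12 = -13.6057 × 5² / 12²
E_12 = -13.6057 × 25 / 144
E_12 = -2.36 eV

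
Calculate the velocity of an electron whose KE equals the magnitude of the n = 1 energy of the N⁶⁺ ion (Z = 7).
1.53e+07 m/s (or 5.11% of c)

The binding energy at n = 1 for N⁶⁺ is:
E_1 = -13.6057 × 7²/1² = -666.6793 eV
|E_1| = 666.6793 eV

Convert to Joules:
KE = 666.6793 eV × (1.602177 × 10⁻¹⁹ J/eV) = 1.0681e-16 J

Using KE = ½mv²:
v = √(2·KE/m_e)
v = √(2 × 1.0681e-16 J / 9.10938 × 10⁻³¹ kg)
v = 1.53e+07 m/s

This is approximately 5.11% the speed of light.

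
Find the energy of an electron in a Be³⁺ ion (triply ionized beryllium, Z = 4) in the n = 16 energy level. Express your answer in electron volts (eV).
-0.85 eV

The energy levels of a hydrogen-like atom are given by:
E_n = -13.6057 Z² / n² eV  (with Z = 4 for Be³⁺)

For n = 16:
E_16 = -13.6057 × 4² / 16²
E_16 = -13.6057 × 16 / 256
E_16 = -0.85 eV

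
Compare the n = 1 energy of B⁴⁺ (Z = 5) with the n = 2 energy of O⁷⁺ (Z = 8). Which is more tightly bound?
B⁴⁺ at n = 1 (E = -340.143 eV)

Using E_n = -13.6057 Z² / n² eV:

B⁴⁺ (Z = 5) at n = 1:
E = -13.6057 × 5² / 1² = -13.6057 × 25 / 1 = -340.142500 eV

O⁷⁺ (Z = 8) at n = 2:
E = -13.6057 × 8² / 2² = -13.6057 × 64 / 4 = -217.691200 eV

Since -340.142500 eV < -217.691200 eV,
B⁴⁺ at n = 1 is more tightly bound (requires more energy to ionize).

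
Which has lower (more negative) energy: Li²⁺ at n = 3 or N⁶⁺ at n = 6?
N⁶⁺ at n = 6 (E = -18.5189 eV)

Using E_n = -13.6057 Z² / n² eV:

Li²⁺ (Z = 3) at n = 3:
E = -13.6057 × 3² / 3² = -13.6057 × 9 / 9 = -13.6057000 eV

N⁶⁺ (Z = 7) at n = 6:
E = -13.6057 × 7² / 6² = -13.6057 × 49 / 36 = -18.5188694 eV

Since -18.5188694 eV < -13.6057000 eV,
N⁶⁺ at n = 6 is more tightly bound (requires more energy to ionize).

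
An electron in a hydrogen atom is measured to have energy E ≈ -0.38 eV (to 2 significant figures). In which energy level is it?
n = 6

The exact energy levels follow E_n = -13.6057 eV / n².

The measured value (-0.38 eV) is reported to only 2 significant figures, so we must test candidate n values and see which one matches to that precision.

Candidate energies:
  n = 4:  E = -13.6057/4² = -0.85036 eV
  n = 5:  E = -13.6057/5² = -0.54423 eV
  n = 6:  E = -13.6057/6² = -0.37794 eV  ← matches
  n = 7:  E = -13.6057/7² = -0.27767 eV
  n = 8:  E = -13.6057/8² = -0.21259 eV

Checking against the measurement of -0.38 eV (2 sig figs), only n = 6 agrees:
E_6 = -0.37794 eV, which rounds to -0.38 eV ✓

Therefore n = 6.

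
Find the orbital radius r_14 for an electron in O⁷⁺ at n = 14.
1.296484 nm (or 12.964842 Å)

The Bohr radius formula is:
r_n = n² a₀ / Z

where a₀ = 0.052917721 nm is the Bohr radius.

For O⁷⁺ (Z = 8) at n = 14:
r_14 = 14² × 0.052917721 nm / 8
r_14 = 196 × 0.052917721 nm / 8
r_14 = 10.3718733 nm / 8
r_14 = 1.296484 nm

The electron orbits at approximately 1.296484 nm from the nucleus.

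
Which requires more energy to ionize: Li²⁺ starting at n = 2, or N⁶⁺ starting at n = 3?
N⁶⁺ at n = 3 (E = -74.08 eV)

Using E_n = -13.6057 Z² / n² eV:

Li²⁺ (Z = 3) at n = 2:
E = -13.6057 × 3² / 2² = -13.6057 × 9 / 4 = -30.61283 eV

N⁶⁺ (Z = 7) at n = 3:
E = -13.6057 × 7² / 3² = -13.6057 × 49 / 9 = -74.07548 eV

Since -74.07548 eV < -30.61283 eV,
N⁶⁺ at n = 3 is more tightly bound (requires more energy to ionize).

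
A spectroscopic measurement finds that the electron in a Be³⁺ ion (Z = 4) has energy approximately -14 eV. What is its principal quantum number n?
n = 4

The exact energy levels follow E_n = -13.6057 Z² / n² eV with Z = 4.

The measured value (-14 eV) is reported to only 2 significant figures, so we must test candidate n values and see which one matches to that precision.

Candidate energies:
  n = 2:  E = -13.6057 × 4² / 2² = -54.42280 eV
  n = 3:  E = -13.6057 × 4² / 3² = -24.18791 eV
  n = 4:  E = -13.6057 × 4² / 4² = -13.60570 eV  ← matches
  n = 5:  E = -13.6057 × 4² / 5² = -8.70765 eV
  n = 6:  E = -13.6057 × 4² / 6² = -6.04698 eV

Checking against the measurement of -14 eV (2 sig figs), only n = 4 agrees:
E_4 = -13.60570 eV, which rounds to -14 eV ✓

Therefore n = 4.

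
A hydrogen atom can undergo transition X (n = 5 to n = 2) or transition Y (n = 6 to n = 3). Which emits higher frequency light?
5 → 2

Calculate the energy for each transition:

Transition 5 → 2:
ΔE₁ = |E_2 - E_5| = |-13.6057/2² - (-13.6057/5²)|
ΔE₁ = |-3.401425000 - (-0.544228000)| = 2.857197 eV

Transition 6 → 3:
ΔE₂ = |E_3 - E_6| = |-13.6057/3² - (-13.6057/6²)|
ΔE₂ = |-1.511744444 - (-0.377936111)| = 1.133808 eV

Since 2.857197 eV > 1.133808 eV, the transition 5 → 2 emits the more energetic photon.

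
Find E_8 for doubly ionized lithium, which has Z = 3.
-1.91330 eV

For hydrogen-like ions, the energy levels scale with Z²:
E_n = -13.6057 Z² / n² eV

For Li²⁺ (Z = 3) at n = 8:
E_8 = -13.6057 × 3² / 8²
E_8 = -13.6057 × 9 / 64
E_8 = -122.4513 / 64
E_8 = -1.91330 eV

The energy is 9 times more negative than hydrogen at the same n due to the stronger nuclear charge.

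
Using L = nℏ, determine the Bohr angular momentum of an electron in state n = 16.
1.69e-33 J·s (or 16ℏ)

In the Bohr model, angular momentum is quantized:
L = nℏ

where ℏ = h/(2π) = 1.0546e-34 J·s

For n = 16:
L = 16 × 1.0546e-34 J·s
L = 1.69e-33 J·s

This can also be written as L = 16ℏ.
The angular momentum is an integer multiple of the reduced Planck constant.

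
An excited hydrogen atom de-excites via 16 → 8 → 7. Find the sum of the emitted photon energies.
0.22 eV

The energy levels of hydrogen are E_n = -13.6057 / n² eV.

First transition (16 → 8):
ΔE₁ = |E_8 - E_16|
ΔE₁ = |-0.21258906 - (-0.05314727)| = 0.15944 eV

Second transition (8 → 7):
ΔE₂ = |E_7 - E_8|
ΔE₂ = |-0.27766735 - (-0.21258906)| = 0.06508 eV

Total energy released:
E_total = ΔE₁ + ΔE₂ = 0.15944 + 0.06508 = 0.22 eV

Note: This equals the direct transition 16 → 7: 0.22 eV ✓
Energy is conserved regardless of the path taken.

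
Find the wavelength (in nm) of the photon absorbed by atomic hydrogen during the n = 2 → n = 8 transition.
388.81 nm

First, find the transition energy using E_n = -13.6057 / n² eV:
E_2 = -13.6057 / 2² = -3.401425 eV
E_8 = -13.6057 / 8² = -0.212589 eV

Photon energy: |ΔE| = |E_8 - E_2| = 3.188836 eV

Convert to wavelength using E = hc/λ with hc = 1239.84 eV·nm:
λ = hc/E = 1239.84 eV·nm / 3.188836 eV
λ = 388.81 nm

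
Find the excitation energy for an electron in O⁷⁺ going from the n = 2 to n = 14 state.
213.2485 eV

The energy levels of a hydrogen-like atom are E_n = -13.6057 Z² eV / n².

Energy at n = 2: E_2 = -13.6057 × 8² / 2² = -217.6912000 eV
Energy at n = 14: E_14 = -13.6057 × 8² / 14² = -4.4426776 eV

The excitation energy is the difference:
ΔE = E_14 - E_2
ΔE = -4.4426776 - (-217.6912000)
ΔE = 213.2485 eV

Since this is positive, energy must be absorbed (photon absorption).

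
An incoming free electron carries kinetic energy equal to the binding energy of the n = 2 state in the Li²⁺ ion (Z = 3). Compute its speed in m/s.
3.282e+06 m/s (or 1.09460% of c)

The binding energy at n = 2 for Li²⁺ is:
E_2 = -13.6057 × 3²/2² = -30.6128250 eV
|E_2| = 30.6128250 eV

Convert to Joules:
KE = 30.6128250 eV × (1.602177 × 10⁻¹⁹ J/eV) = 4.90472e-18 J

Using KE = ½mv²:
v = √(2·KE/m_e)
v = √(2 × 4.90472e-18 J / 9.10938 × 10⁻³¹ kg)
v = 3.282e+06 m/s

This is approximately 1.09460% the speed of light.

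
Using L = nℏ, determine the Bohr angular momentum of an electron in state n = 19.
2.0037e-33 J·s (or 19ℏ)

In the Bohr model, angular momentum is quantized:
L = nℏ

where ℏ = h/(2π) = 1.054572e-34 J·s

For n = 19:
L = 19 × 1.054572e-34 J·s
L = 2.0037e-33 J·s

This can also be written as L = 19ℏ.
The angular momentum is an integer multiple of the reduced Planck constant.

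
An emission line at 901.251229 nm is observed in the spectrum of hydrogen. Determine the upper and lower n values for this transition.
n = 10 → n = 3

First, find the photon energy from the wavelength (hc = 1239.84 eV·nm):
E = hc/λ = 1239.84 eV·nm / 901.251229 nm = 1.3756874 eV

The energy levels of hydrogen satisfy E_n = -13.6057 / n² eV, so an emission n_i → n_f releases
ΔE = 13.6057 × (1/n_f² − 1/n_i²) eV.

Setting ΔE equal to the photon energy:
1/n_f² − 1/n_i² = 1.3756874 / 13.6057 = 0.10111111

Since 1/n_i² must be positive, we need 1/n_f² > 0.10111111, i.e. n_f ≤ 3. For each allowed n_f, solve n_i = (1/n_f² − 0.10111111)^(−1/2) and check whether it is a whole number:
  n_f = 1: 1/n_i² = 1.00000000 − 0.10111111 = 0.89888889 → n_i = 1.055  (not an integer) ✗
  n_f = 2: 1/n_i² = 0.25000000 − 0.10111111 = 0.14888889 → n_i = 2.592  (not an integer) ✗
  n_f = 3: 1/n_i² = 0.11111111 − 0.10111111 = 0.01000000 → n_i = 10.000  → integer, n_i = 10 ✓

Only n_f = 3 gives an integer upper level, n_i = 10.

The transition is from n = 10 to n = 3 (emission).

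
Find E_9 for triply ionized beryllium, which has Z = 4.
-2.687546 eV

For hydrogen-like ions, the energy levels scale with Z²:
E_n = -13.6057 Z² / n² eV

For Be³⁺ (Z = 4) at n = 9:
E_9 = -13.6057 × 4² / 9²
E_9 = -13.6057 × 16 / 81
E_9 = -217.6912 / 81
E_9 = -2.687546 eV

The energy is 16 times more negative than hydrogen at the same n due to the stronger nuclear charge.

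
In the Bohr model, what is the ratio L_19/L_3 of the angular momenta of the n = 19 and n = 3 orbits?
6.33333

In the Bohr model, L_n = nℏ, so the ratio is purely the ratio of quantum numbers:

L_19/L_3 = 19ℏ / 3ℏ = 19/3 = 6.33333

The angular momentum scales linearly with n.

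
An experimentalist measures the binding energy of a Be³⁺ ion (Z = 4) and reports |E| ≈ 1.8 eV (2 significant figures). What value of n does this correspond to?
n = 11

The exact energy levels follow E_n = -13.6057 Z² / n² eV with Z = 4.

The measured value (-1.8 eV) is reported to only 2 significant figures, so we must test candidate n values and see which one matches to that precision.

Candidate energies:
  n = 9:  E = -13.6057 × 4² / 9² = -2.68755 eV
  n = 10:  E = -13.6057 × 4² / 10² = -2.17691 eV
  n = 11:  E = -13.6057 × 4² / 11² = -1.79910 eV  ← matches
  n = 12:  E = -13.6057 × 4² / 12² = -1.51174 eV
  n = 13:  E = -13.6057 × 4² / 13² = -1.28811 eV

Checking against the measurement of -1.8 eV (2 sig figs), only n = 11 agrees:
E_11 = -1.79910 eV, which rounds to -1.8 eV ✓

Therefore n = 11.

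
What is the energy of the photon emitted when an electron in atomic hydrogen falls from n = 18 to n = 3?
1.47 eV

The energy levels are E_n = -13.6057 eV / n².

Energy at n = 18: E_18 = -13.6057 / 18² = -0.04199 eV
Energy at n = 3: E_3 = -13.6057 / 3² = -1.51174 eV

For emission (electron falling to lower state), the photon energy is:
E_photon = E_18 - E_3 = |-0.04199 - (-1.51174)|
E_photon = 1.47 eV

This energy is carried away by the emitted photon.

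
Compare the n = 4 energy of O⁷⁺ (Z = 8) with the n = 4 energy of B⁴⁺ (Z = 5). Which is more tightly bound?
O⁷⁺ at n = 4 (E = -54.42 eV)

Using E_n = -13.6057 Z² / n² eV:

O⁷⁺ (Z = 8) at n = 4:
E = -13.6057 × 8² / 4² = -13.6057 × 64 / 16 = -54.42280 eV

B⁴⁺ (Z = 5) at n = 4:
E = -13.6057 × 5² / 4² = -13.6057 × 25 / 16 = -21.25891 eV

Since -54.42280 eV < -21.25891 eV,
O⁷⁺ at n = 4 is more tightly bound (requires more energy to ionize).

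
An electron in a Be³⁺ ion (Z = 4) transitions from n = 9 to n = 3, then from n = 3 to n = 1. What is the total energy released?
215.004 eV

The energy levels of Be³⁺ are E_n = -13.6057 × 4² / n² eV.

First transition (9 → 3):
ΔE₁ = |E_3 - E_9|
ΔE₁ = |-24.187911111 - (-2.687545679)| = 21.500365 eV

Second transition (3 → 1):
ΔE₂ = |E_1 - E_3|
ΔE₂ = |-217.691200000 - (-24.187911111)| = 193.503289 eV

Total energy released:
E_total = ΔE₁ + ΔE₂ = 21.500365 + 193.503289 = 215.004 eV

Note: This equals the direct transition 9 → 1: 215.004 eV ✓
Energy is conserved regardless of the path taken.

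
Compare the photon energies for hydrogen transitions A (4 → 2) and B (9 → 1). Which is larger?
9 → 1

Calculate the energy for each transition:

Transition 4 → 2:
ΔE₁ = |E_2 - E_4| = |-13.6057/2² - (-13.6057/4²)|
ΔE₁ = |-3.40142500000 - (-0.85035625000)| = 2.55106875 eV

Transition 9 → 1:
ΔE₂ = |E_1 - E_9| = |-13.6057/1² - (-13.6057/9²)|
ΔE₂ = |-13.60570000000 - (-0.16797160494)| = 13.43772840 eV

Since 13.43772840 eV > 2.55106875 eV, the transition 9 → 1 emits the more energetic photon.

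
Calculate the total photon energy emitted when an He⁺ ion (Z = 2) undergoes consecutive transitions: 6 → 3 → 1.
52.91 eV

The energy levels of He⁺ are E_n = -13.6057 × 2² / n² eV.

First transition (6 → 3):
ΔE₁ = |E_3 - E_6|
ΔE₁ = |-6.04697778 - (-1.51174444)| = 4.53523 eV

Second transition (3 → 1):
ΔE₂ = |E_1 - E_3|
ΔE₂ = |-54.42280000 - (-6.04697778)| = 48.37582 eV

Total energy released:
E_total = ΔE₁ + ΔE₂ = 4.53523 + 48.37582 = 52.91 eV

Note: This equals the direct transition 6 → 1: 52.91 eV ✓
Energy is conserved regardless of the path taken.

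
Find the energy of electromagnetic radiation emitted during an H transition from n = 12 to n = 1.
13.5112 eV

The energy levels are E_n = -13.6057 eV / n².

Energy at n = 12: E_12 = -13.6057 / 12² = -0.0944840 eV
Energy at n = 1: E_1 = -13.6057 / 1² = -13.6057000 eV

For emission (electron falling to lower state), the photon energy is:
E_photon = E_12 - E_1 = |-0.0944840 - (-13.6057000)|
E_photon = 13.5112 eV

This energy is carried away by the emitted photon.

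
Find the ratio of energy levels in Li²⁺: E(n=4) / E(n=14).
12.25

Using E_n = -13.6057 Z² / n² eV with Z = 3:

E_4 = -13.6057 × 3² / 4² = -122.4513 / 16 = -7.65320625 eV
E_14 = -13.6057 × 3² / 14² = -122.4513 / 196 = -0.62475153 eV

The ratio is:
E_4/E_14 = (-7.65320625) / (-0.62475153)
E_4/E_14 = (-122.4513/16) / (-122.4513/196)
E_4/E_14 = 196/16
E_4/E_14 = 12.25
(Note: the Z² factors cancel in the ratio.)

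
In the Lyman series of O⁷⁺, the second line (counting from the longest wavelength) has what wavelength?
1.602 nm

The lines of a series are numbered from the longest wavelength (smallest ΔE) outward; the second line is the transition from n = n_f + 2 to n_f.
The Lyman series has all transitions ending at n_f = 1.

For O⁷⁺ (Z = 8), the second line (β-line) is the jump from n = 3 to n = 1:
E_3 = -13.6057 × 8² / 3² = -96.75164 eV
E_1 = -13.6057 × 8² / 1² = -870.76480 eV
ΔE = E_3 - E_1 = 774.01316 eV

λ = hc/E = 1239.84 eV·nm / 774.01316 eV
λ = 1.602 nm

This is the β-line of the Lyman series in O⁷⁺.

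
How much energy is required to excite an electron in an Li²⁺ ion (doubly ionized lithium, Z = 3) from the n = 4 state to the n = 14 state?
7.028455 eV

The energy levels of a hydrogen-like atom are E_n = -13.6057 Z² eV / n².

Energy at n = 4: E_4 = -13.6057 × 3² / 4² = -7.653206250 eV
Energy at n = 14: E_14 = -13.6057 × 3² / 14² = -0.624751531 eV

The excitation energy is the difference:
ΔE = E_14 - E_4
ΔE = -0.624751531 - (-7.653206250)
ΔE = 7.028455 eV

Since this is positive, energy must be absorbed (photon absorption).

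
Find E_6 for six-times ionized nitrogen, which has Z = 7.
-18.52 eV

For hydrogen-like ions, the energy levels scale with Z²:
E_n = -13.6057 Z² / n² eV

For N⁶⁺ (Z = 7) at n = 6:
E_6 = -13.6057 × 7² / 6²
E_6 = -13.6057 × 49 / 36
E_6 = -666.6793 / 36
E_6 = -18.52 eV

The energy is 49 times more negative than hydrogen at the same n due to the stronger nuclear charge.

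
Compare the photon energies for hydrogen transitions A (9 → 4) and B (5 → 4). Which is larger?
9 → 4

Calculate the energy for each transition:

Transition 9 → 4:
ΔE₁ = |E_4 - E_9| = |-13.6057/4² - (-13.6057/9²)|
ΔE₁ = |-0.85035625 - (-0.16797160)| = 0.68238 eV

Transition 5 → 4:
ΔE₂ = |E_4 - E_5| = |-13.6057/4² - (-13.6057/5²)|
ΔE₂ = |-0.85035625 - (-0.54422800)| = 0.30613 eV

Since 0.68238 eV > 0.30613 eV, the transition 9 → 4 emits the more energetic photon.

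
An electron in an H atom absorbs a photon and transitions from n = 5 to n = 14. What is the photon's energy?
0.475 eV

The energy levels of a hydrogen-like atom are E_n = -13.6057 eV / n².

Energy at n = 5: E_5 = -13.6057 / 5² = -0.544228 eV
Energy at n = 14: E_14 = -13.6057 / 14² = -0.069417 eV

The excitation energy is the difference:
ΔE = E_14 - E_5
ΔE = -0.069417 - (-0.544228)
ΔE = 0.475 eV

Since this is positive, energy must be absorbed (photon absorption).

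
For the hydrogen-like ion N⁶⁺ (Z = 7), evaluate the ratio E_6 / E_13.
4.694

Using E_n = -13.6057 Z² / n² eV with Z = 7:

E_6 = -13.6057 × 7² / 6² = -666.6793 / 36 = -18.518869444 eV
E_13 = -13.6057 × 7² / 13² = -666.6793 / 169 = -3.944847929 eV

The ratio is:
E_6/E_13 = (-18.518869444) / (-3.944847929)
E_6/E_13 = (-666.6793/36) / (-666.6793/169)
E_6/E_13 = 169/36
E_6/E_13 = 4.694
(Note: the Z² factors cancel in the ratio.)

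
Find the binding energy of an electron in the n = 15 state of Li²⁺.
0.544228 eV

The ionization energy is the energy needed to remove the electron completely (n → ∞).

For a hydrogen-like ion with Z = 3, E_n = -13.6057 Z² / n² eV.

At n = 15: E_15 = -13.6057 × 3² / 15² = -0.544228000 eV
At n = ∞: E_∞ = 0 eV

Ionization energy = E_∞ - E_15 = 0 - (-0.544228000) = 0.544228000 eV
Ionization energy ≈ 0.544228 eV

This is also called the binding energy of the electron in state n = 15.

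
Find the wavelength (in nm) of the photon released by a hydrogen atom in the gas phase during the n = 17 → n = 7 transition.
5376.84397 nm

First, find the transition energy using E_n = -13.6057 / n² eV:
E_17 = -13.6057 / 17² = -0.04707854671 eV
E_7 = -13.6057 / 7² = -0.27766734694 eV

Photon energy: |ΔE| = |E_7 - E_17| = 0.23058880023 eV

Convert to wavelength using E = hc/λ with hc = 1239.84 eV·nm:
λ = hc/E = 1239.84 eV·nm / 0.23058880023 eV
λ = 5376.84397 nm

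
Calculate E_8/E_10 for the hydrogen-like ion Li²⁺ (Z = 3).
1.5625

Using E_n = -13.6057 Z² / n² eV with Z = 3:

E_8 = -13.6057 × 3² / 8² = -122.4513 / 64 = -1.913301563 eV
E_10 = -13.6057 × 3² / 10² = -122.4513 / 100 = -1.224513000 eV

The ratio is:
E_8/E_10 = (-1.913301563) / (-1.224513000)
E_8/E_10 = (-122.4513/64) / (-122.4513/100)
E_8/E_10 = 100/64
E_8/E_10 = 1.5625
(Note: the Z² factors cancel in the ratio.)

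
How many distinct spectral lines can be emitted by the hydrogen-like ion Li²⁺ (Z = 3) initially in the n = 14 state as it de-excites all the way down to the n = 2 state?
78

The electron can occupy levels n = 2, 3, ..., 14 during de-excitation — that is m = 14 - 2 + 1 = 13 distinct levels.

The number of distinct spectral lines equals the number of ways to choose 2 of these m levels (each pair gives one possible emission transition):

Number of lines = m(m-1)/2 = 13×12/2 = 78

These correspond to all possible transitions between the 13 levels:
14 → 13, 14 → 12, 14 → 11, 14 → 10, 14 → 9, 14 → 8, 14 → 7, 14 → 6...

Each transition produces a photon with a unique energy (and thus wavelength). This count does not depend on Z.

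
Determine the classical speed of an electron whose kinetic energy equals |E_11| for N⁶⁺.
1.39217e+06 m/s (or 0.4644% of c)

The binding energy at n = 11 for N⁶⁺ is:
E_11 = -13.6057 × 7²/11² = -5.50974628 eV
|E_11| = 5.50974628 eV

Convert to Joules:
KE = 5.50974628 eV × (1.602177 × 10⁻¹⁹ J/eV) = 8.8275888e-19 J

Using KE = ½mv²:
v = √(2·KE/m_e)
v = √(2 × 8.8275888e-19 J / 9.10938 × 10⁻³¹ kg)
v = 1.39217e+06 m/s

This is approximately 0.4644% the speed of light.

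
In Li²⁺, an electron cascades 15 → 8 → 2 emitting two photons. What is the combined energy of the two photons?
30.068597 eV

The energy levels of Li²⁺ are E_n = -13.6057 × 3² / n² eV.

First transition (15 → 8):
ΔE₁ = |E_8 - E_15|
ΔE₁ = |-1.913301562500 - (-0.544228000000)| = 1.369073563 eV

Second transition (8 → 2):
ΔE₂ = |E_2 - E_8|
ΔE₂ = |-30.612825000000 - (-1.913301562500)| = 28.699523438 eV

Total energy released:
E_total = ΔE₁ + ΔE₂ = 1.369073563 + 28.699523438 = 30.068597 eV

Note: This equals the direct transition 15 → 2: 30.068597 eV ✓
Energy is conserved regardless of the path taken.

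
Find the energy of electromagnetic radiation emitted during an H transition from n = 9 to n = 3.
1.344 eV

The energy levels are E_n = -13.6057 eV / n².

Energy at n = 9: E_9 = -13.6057 / 9² = -0.167972 eV
Energy at n = 3: E_3 = -13.6057 / 3² = -1.511744 eV

For emission (electron falling to lower state), the photon energy is:
E_photon = E_9 - E_3 = |-0.167972 - (-1.511744)|
E_photon = 1.344 eV

This energy is carried away by the emitted photon.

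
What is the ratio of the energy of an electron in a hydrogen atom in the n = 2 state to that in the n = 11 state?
30.25

Using E_n = -13.6057 Z² / n² eV with Z = 1:

E_2 = -13.6057 / 2² = -13.6057 / 4 = -3.40142500 eV
E_11 = -13.6057 / 11² = -13.6057 / 121 = -0.11244380 eV

The ratio is:
E_2/E_11 = (-3.40142500) / (-0.11244380)
E_2/E_11 = (-13.6057/4) / (-13.6057/121)
E_2/E_11 = 121/4
E_2/E_11 = 30.25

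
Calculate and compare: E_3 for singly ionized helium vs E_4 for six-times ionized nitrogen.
N⁶⁺ at n = 4 (E = -41.67 eV)

Using E_n = -13.6057 Z² / n² eV:

He⁺ (Z = 2) at n = 3:
E = -13.6057 × 2² / 3² = -13.6057 × 4 / 9 = -6.04698 eV

N⁶⁺ (Z = 7) at n = 4:
E = -13.6057 × 7² / 4² = -13.6057 × 49 / 16 = -41.66746 eV

Since -41.66746 eV < -6.04698 eV,
N⁶⁺ at n = 4 is more tightly bound (requires more energy to ionize).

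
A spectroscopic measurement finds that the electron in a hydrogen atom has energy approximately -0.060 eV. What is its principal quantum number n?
n = 15

The exact energy levels follow E_n = -13.6057 eV / n².

The measured value (-0.060 eV) is reported to only 2 significant figures, so we must test candidate n values and see which one matches to that precision.

Candidate energies:
  n = 13:  E = -13.6057/13² = -0.080507 eV
  n = 14:  E = -13.6057/14² = -0.069417 eV
  n = 15:  E = -13.6057/15² = -0.060470 eV  ← matches
  n = 16:  E = -13.6057/16² = -0.053147 eV
  n = 17:  E = -13.6057/17² = -0.047079 eV

Checking against the measurement of -0.060 eV (2 sig figs), only n = 15 agrees:
E_15 = -0.060470 eV, which rounds to -0.060 eV ✓

Therefore n = 15.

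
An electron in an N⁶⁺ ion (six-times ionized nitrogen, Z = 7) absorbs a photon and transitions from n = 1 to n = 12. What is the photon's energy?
662.05 eV

The energy levels of a hydrogen-like atom are E_n = -13.6057 Z² eV / n².

Energy at n = 1: E_1 = -13.6057 × 7² / 1² = -666.67930 eV
Energy at n = 12: E_12 = -13.6057 × 7² / 12² = -4.62972 eV

The excitation energy is the difference:
ΔE = E_12 - E_1
ΔE = -4.62972 - (-666.67930)
ΔE = 662.05 eV

Since this is positive, energy must be absorbed (photon absorption).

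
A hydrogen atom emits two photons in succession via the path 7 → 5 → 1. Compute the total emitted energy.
13.328033 eV

The energy levels of hydrogen are E_n = -13.6057 / n² eV.

First transition (7 → 5):
ΔE₁ = |E_5 - E_7|
ΔE₁ = |-0.544228000000 - (-0.277667346939)| = 0.266560653 eV

Second transition (5 → 1):
ΔE₂ = |E_1 - E_5|
ΔE₂ = |-13.605700000000 - (-0.544228000000)| = 13.061472000 eV

Total energy released:
E_total = ΔE₁ + ΔE₂ = 0.266560653 + 13.061472000 = 13.328033 eV

Note: This equals the direct transition 7 → 1: 13.328033 eV ✓
Energy is conserved regardless of the path taken.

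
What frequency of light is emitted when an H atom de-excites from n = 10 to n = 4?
1.73e+14 Hz

First, find the transition energy:
E_10 = -13.6057 / 10² = -0.136057 eV
E_4 = -13.6057 / 4² = -0.850356 eV
|ΔE| = |E_4 - E_10| = 0.714299 eV

Convert to Joules: E = 0.714299 eV × (1.602177 × 10⁻¹⁹ J/eV) = 1.1444e-19 J

Using E = hf:
f = E/h = 1.1444e-19 J / (6.62607 × 10⁻³⁴ J·s)
f = 1.73e+14 Hz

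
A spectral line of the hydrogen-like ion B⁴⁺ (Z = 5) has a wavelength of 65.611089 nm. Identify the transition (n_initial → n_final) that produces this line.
n = 12 → n = 4

First, find the photon energy from the wavelength (hc = 1239.84 eV·nm):
E = hc/λ = 1239.84 eV·nm / 65.611089 nm = 18.896806 eV

The energy levels of B⁴⁺ satisfy E_n = -13.6057 × 5² / n² eV, so an emission n_i → n_f releases
ΔE = 13.6057 × 5² × (1/n_f² − 1/n_i²) eV.

Setting ΔE equal to the photon energy:
1/n_f² − 1/n_i² = 18.896806 / (13.6057 × 5²) = 0.055555557

Since 1/n_i² must be positive, we need 1/n_f² > 0.055555557, i.e. n_f ≤ 4. For each allowed n_f, solve n_i = (1/n_f² − 0.055555557)^(−1/2) and check whether it is a whole number:
  n_f = 1: 1/n_i² = 1.000000000 − 0.055555557 = 0.944444443 → n_i = 1.029  (not an integer) ✗
  n_f = 2: 1/n_i² = 0.250000000 − 0.055555557 = 0.194444443 → n_i = 2.268  (not an integer) ✗
  n_f = 3: 1/n_i² = 0.111111111 − 0.055555557 = 0.055555554 → n_i = 4.243  (not an integer) ✗
  n_f = 4: 1/n_i² = 0.062500000 − 0.055555557 = 0.006944443 → n_i = 12.000  → integer, n_i = 12 ✓

Only n_f = 4 gives an integer upper level, n_i = 12.

The transition is from n = 12 to n = 4 (emission).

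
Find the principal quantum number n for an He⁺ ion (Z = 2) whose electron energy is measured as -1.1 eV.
n = 7

The exact energy levels follow E_n = -13.6057 Z² / n² eV with Z = 2.

The measured value (-1.1 eV) is reported to only 2 significant figures, so we must test candidate n values and see which one matches to that precision.

Candidate energies:
  n = 5:  E = -13.6057 × 2² / 5² = -2.176912 eV
  n = 6:  E = -13.6057 × 2² / 6² = -1.511744 eV
  n = 7:  E = -13.6057 × 2² / 7² = -1.110669 eV  ← matches
  n = 8:  E = -13.6057 × 2² / 8² = -0.850356 eV
  n = 9:  E = -13.6057 × 2² / 9² = -0.671886 eV

Checking against the measurement of -1.1 eV (2 sig figs), only n = 7 agrees:
E_7 = -1.110669 eV, which rounds to -1.1 eV ✓

Therefore n = 7.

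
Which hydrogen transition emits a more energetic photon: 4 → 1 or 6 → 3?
4 → 1

Calculate the energy for each transition:

Transition 4 → 1:
ΔE₁ = |E_1 - E_4| = |-13.6057/1² - (-13.6057/4²)|
ΔE₁ = |-13.60570000 - (-0.85035625)| = 12.75534 eV

Transition 6 → 3:
ΔE₂ = |E_3 - E_6| = |-13.6057/3² - (-13.6057/6²)|
ΔE₂ = |-1.51174444 - (-0.37793611)| = 1.13381 eV

Since 12.75534 eV > 1.13381 eV, the transition 4 → 1 emits the more energetic photon.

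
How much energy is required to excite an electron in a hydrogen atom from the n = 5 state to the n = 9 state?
0.38 eV

The energy levels of a hydrogen-like atom are E_n = -13.6057 eV / n².

Energy at n = 5: E_5 = -13.6057 / 5² = -0.54423 eV
Energy at n = 9: E_9 = -13.6057 / 9² = -0.16797 eV

The excitation energy is the difference:
ΔE = E_9 - E_5
ΔE = -0.16797 - (-0.54423)
ΔE = 0.38 eV

Since this is positive, energy must be absorbed (photon absorption).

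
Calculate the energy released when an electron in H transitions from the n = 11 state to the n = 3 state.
1.40 eV

The energy levels are E_n = -13.6057 eV / n².

Energy at n = 11: E_11 = -13.6057 / 11² = -0.11244 eV
Energy at n = 3: E_3 = -13.6057 / 3² = -1.51174 eV

For emission (electron falling to lower state), the photon energy is:
E_photon = E_11 - E_3 = |-0.11244 - (-1.51174)|
E_photon = 1.40 eV

This energy is carried away by the emitted photon.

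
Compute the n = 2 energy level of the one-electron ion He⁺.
-13.60570 eV

For hydrogen-like ions, the energy levels scale with Z²:
E_n = -13.6057 Z² / n² eV

For He⁺ (Z = 2) at n = 2:
E_2 = -13.6057 × 2² / 2²
E_2 = -13.6057 × 4 / 4
E_2 = -54.4228 / 4
E_2 = -13.60570 eV

The energy is 4 times more negative than hydrogen at the same n due to the stronger nuclear charge.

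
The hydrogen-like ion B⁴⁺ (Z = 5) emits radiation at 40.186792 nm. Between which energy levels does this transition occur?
n = 7 → n = 3

First, find the photon energy from the wavelength (hc = 1239.84 eV·nm):
E = hc/λ = 1239.84 eV·nm / 40.186792 nm = 30.851928 eV

The energy levels of B⁴⁺ satisfy E_n = -13.6057 × 5² / n² eV, so an emission n_i → n_f releases
ΔE = 13.6057 × 5² × (1/n_f² − 1/n_i²) eV.

Setting ΔE equal to the photon energy:
1/n_f² − 1/n_i² = 30.851928 / (13.6057 × 5²) = 0.090702949

Since 1/n_i² must be positive, we need 1/n_f² > 0.090702949, i.e. n_f ≤ 3. For each allowed n_f, solve n_i = (1/n_f² − 0.090702949)^(−1/2) and check whether it is a whole number:
  n_f = 1: 1/n_i² = 1.000000000 − 0.090702949 = 0.909297051 → n_i = 1.049  (not an integer) ✗
  n_f = 2: 1/n_i² = 0.250000000 − 0.090702949 = 0.159297051 → n_i = 2.506  (not an integer) ✗
  n_f = 3: 1/n_i² = 0.111111111 − 0.090702949 = 0.020408162 → n_i = 7.000  → integer, n_i = 7 ✓

Only n_f = 3 gives an integer upper level, n_i = 7.

The transition is from n = 7 to n = 3 (emission).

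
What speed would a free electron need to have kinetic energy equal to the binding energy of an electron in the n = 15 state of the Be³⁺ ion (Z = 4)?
5.8338e+05 m/s (or 0.19460% of c)

The binding energy at n = 15 for Be³⁺ is:
E_15 = -13.6057 × 4²/15² = -0.96751644 eV
|E_15| = 0.96751644 eV

Convert to Joules:
KE = 0.96751644 eV × (1.602177 × 10⁻¹⁹ J/eV) = 1.550133e-19 J

Using KE = ½mv²:
v = √(2·KE/m_e)
v = √(2 × 1.550133e-19 J / 9.10938 × 10⁻³¹ kg)
v = 5.8338e+05 m/s

This is approximately 0.19460% the speed of light.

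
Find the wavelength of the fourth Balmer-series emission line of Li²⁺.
45.56 nm

The lines of a series are numbered from the longest wavelength (smallest ΔE) outward; the fourth line is the transition from n = n_f + 4 to n_f.
The Balmer series has all transitions ending at n_f = 2.

For Li²⁺ (Z = 3), the fourth line (δ-line) is the jump from n = 6 to n = 2:
E_6 = -13.6057 × 3² / 6² = -3.4014 eV
E_2 = -13.6057 × 3² / 2² = -30.6128 eV
ΔE = E_6 - E_2 = 27.2114 eV

λ = hc/E = 1239.84 eV·nm / 27.2114 eV
λ = 45.56 nm

This is the δ-line of the Balmer series in Li²⁺.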